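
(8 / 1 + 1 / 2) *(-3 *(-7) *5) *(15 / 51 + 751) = 670530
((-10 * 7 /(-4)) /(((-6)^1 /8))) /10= -7 /3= -2.33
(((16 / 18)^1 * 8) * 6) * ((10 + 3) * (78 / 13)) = 3328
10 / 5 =2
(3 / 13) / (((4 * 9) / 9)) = 3 / 52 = 0.06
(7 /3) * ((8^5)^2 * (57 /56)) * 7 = 17850957824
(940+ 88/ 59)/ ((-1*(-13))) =55548/ 767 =72.42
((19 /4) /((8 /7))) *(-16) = -133 /2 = -66.50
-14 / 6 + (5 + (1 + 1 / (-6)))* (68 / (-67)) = -553 / 67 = -8.25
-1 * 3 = -3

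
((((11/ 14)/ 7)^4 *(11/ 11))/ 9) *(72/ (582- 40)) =14641/ 6249044284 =0.00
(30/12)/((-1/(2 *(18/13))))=-90/13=-6.92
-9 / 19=-0.47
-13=-13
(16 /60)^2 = 16 /225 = 0.07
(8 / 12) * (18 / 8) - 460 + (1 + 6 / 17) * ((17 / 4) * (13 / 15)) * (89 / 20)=-523589 / 1200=-436.32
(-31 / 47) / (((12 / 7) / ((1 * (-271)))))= 58807 / 564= 104.27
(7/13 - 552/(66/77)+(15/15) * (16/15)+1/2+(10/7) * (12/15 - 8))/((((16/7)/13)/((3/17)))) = -1780453/2720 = -654.58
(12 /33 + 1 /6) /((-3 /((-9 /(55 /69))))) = 483 /242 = 2.00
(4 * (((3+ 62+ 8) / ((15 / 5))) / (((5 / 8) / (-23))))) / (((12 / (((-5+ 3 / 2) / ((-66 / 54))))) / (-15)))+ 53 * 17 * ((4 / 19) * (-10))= 2283244 / 209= 10924.61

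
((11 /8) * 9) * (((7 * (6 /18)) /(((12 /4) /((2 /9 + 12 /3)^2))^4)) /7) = 5978214190432 /1162261467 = 5143.61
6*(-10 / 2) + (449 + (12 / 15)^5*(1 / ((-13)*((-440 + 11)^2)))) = 3132722895851 / 7476665625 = 419.00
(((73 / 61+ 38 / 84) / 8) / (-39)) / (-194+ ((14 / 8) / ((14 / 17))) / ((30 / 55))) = 13 / 467565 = 0.00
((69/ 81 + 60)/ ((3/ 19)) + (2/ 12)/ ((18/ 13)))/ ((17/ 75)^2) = 78066875/ 10404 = 7503.54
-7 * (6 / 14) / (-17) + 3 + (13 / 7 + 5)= 1194 / 119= 10.03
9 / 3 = 3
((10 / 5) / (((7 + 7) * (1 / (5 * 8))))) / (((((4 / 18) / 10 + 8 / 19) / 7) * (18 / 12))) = 22800 / 379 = 60.16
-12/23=-0.52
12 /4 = 3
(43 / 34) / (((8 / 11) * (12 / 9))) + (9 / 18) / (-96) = 1.30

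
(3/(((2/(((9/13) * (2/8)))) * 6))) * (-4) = -9/52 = -0.17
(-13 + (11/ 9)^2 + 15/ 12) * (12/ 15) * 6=-6646/ 135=-49.23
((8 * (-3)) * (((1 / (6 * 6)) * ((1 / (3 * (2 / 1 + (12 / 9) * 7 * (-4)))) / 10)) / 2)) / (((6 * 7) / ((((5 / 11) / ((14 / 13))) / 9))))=13 / 37022832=0.00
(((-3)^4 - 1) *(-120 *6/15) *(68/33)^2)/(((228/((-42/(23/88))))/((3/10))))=16572416/4807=3447.56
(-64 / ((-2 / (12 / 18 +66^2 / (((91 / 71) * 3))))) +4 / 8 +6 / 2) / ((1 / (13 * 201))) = 1327083941 / 14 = 94791710.07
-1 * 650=-650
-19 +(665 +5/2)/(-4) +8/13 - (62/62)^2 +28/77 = -212665/1144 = -185.90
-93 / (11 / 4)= -33.82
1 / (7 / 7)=1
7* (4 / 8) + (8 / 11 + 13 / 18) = 490 / 99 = 4.95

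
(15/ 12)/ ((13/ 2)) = 5/ 26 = 0.19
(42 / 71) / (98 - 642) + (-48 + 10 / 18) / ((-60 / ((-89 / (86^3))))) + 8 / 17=194594422009 / 414568579680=0.47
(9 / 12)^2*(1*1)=9 / 16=0.56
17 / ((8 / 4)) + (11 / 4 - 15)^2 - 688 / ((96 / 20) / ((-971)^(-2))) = 158.56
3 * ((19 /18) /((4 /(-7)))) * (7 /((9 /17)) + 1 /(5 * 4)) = -317737 /4320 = -73.55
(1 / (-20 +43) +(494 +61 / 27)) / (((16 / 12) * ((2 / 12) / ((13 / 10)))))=1001663 / 345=2903.37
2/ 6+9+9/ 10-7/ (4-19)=107/ 10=10.70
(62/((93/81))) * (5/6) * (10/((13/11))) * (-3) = -14850/13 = -1142.31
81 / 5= 16.20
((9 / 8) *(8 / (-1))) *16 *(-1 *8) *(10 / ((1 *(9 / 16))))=20480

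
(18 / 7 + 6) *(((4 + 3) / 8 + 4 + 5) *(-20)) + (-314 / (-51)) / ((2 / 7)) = -596657 / 357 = -1671.31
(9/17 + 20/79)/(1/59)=62009/1343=46.17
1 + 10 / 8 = 9 / 4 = 2.25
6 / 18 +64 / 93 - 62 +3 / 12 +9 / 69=-60.60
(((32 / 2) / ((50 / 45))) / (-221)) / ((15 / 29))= -696 / 5525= -0.13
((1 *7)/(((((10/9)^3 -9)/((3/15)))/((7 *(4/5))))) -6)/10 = -488517/695125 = -0.70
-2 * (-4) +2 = 10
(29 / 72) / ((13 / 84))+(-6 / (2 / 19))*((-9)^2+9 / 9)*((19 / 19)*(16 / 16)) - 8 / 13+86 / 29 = -4669.05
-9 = -9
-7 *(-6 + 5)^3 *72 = 504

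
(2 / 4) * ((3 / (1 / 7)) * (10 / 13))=105 / 13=8.08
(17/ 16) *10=85/ 8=10.62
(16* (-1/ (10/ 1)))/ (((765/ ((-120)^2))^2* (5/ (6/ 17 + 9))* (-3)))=1736704/ 4913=353.49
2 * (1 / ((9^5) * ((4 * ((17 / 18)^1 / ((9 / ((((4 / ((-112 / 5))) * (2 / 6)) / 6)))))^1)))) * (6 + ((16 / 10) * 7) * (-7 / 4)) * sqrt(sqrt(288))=0.46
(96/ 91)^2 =9216/ 8281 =1.11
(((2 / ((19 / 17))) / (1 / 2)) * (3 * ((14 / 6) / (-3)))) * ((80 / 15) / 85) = -448 / 855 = -0.52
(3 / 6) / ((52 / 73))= 73 / 104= 0.70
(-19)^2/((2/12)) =2166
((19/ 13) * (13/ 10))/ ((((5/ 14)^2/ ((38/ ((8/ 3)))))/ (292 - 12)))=1485876/ 25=59435.04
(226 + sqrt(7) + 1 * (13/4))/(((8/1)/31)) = 31 * sqrt(7)/8 + 28427/32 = 898.60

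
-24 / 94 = -12 / 47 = -0.26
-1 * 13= -13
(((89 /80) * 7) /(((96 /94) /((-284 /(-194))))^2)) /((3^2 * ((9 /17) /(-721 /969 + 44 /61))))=-1866176602003 /24421686064128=-0.08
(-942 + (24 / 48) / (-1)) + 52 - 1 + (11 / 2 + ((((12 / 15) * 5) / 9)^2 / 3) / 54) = -5813038 / 6561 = -886.00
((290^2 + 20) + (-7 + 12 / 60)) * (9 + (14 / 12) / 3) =35537827 / 45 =789729.49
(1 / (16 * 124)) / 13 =1 / 25792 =0.00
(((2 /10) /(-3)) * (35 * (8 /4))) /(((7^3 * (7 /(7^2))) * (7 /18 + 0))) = -12 /49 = -0.24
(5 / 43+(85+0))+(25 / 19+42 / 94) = 3336062 / 38399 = 86.88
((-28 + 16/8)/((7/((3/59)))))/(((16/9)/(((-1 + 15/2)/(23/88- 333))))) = 50193/24186106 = 0.00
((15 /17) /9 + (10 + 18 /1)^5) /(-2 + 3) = 877728773 /51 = 17210368.10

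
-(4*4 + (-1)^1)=-15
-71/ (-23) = 71/ 23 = 3.09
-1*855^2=-731025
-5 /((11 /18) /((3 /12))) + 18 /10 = -27 /110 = -0.25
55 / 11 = 5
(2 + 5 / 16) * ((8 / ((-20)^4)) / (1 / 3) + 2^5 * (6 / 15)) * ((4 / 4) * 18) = 85248999 / 160000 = 532.81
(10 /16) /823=5 /6584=0.00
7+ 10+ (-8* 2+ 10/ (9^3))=739/ 729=1.01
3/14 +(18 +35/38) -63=-43.86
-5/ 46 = -0.11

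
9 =9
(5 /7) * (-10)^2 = 500 /7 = 71.43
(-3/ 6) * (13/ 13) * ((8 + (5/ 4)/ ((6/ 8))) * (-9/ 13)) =87/ 26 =3.35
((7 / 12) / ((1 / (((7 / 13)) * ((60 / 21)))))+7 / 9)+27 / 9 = 547 / 117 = 4.68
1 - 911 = -910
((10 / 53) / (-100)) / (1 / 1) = -1 / 530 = -0.00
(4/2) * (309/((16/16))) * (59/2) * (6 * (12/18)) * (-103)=-7511172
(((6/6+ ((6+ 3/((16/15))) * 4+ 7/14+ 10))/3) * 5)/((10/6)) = 187/4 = 46.75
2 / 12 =1 / 6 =0.17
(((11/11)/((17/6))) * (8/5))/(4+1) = 0.11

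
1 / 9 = 0.11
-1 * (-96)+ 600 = 696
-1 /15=-0.07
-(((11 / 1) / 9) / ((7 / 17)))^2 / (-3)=34969 / 11907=2.94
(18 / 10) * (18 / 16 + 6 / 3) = 45 / 8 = 5.62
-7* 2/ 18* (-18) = 14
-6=-6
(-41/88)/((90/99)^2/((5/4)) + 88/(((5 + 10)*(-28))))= -47355/45904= -1.03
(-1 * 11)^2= 121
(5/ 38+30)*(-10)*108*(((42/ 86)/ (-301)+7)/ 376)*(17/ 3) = -5667234750/ 1651157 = -3432.28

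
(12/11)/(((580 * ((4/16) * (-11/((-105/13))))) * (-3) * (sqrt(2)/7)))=-294 * sqrt(2)/45617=-0.01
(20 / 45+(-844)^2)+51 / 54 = 12822073 / 18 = 712337.39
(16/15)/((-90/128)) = -1024/675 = -1.52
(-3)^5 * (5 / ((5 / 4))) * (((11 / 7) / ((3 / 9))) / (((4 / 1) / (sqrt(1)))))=-8019 / 7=-1145.57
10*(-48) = -480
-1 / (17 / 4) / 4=-1 / 17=-0.06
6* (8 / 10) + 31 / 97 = 2483 / 485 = 5.12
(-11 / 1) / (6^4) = -0.01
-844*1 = -844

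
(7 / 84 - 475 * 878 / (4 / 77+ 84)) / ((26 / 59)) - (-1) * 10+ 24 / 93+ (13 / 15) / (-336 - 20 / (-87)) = -401755734144578 / 35714627715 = -11249.05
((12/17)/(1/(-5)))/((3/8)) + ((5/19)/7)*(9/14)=-297155/31654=-9.39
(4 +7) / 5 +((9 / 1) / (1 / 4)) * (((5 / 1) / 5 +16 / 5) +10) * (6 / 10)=308.92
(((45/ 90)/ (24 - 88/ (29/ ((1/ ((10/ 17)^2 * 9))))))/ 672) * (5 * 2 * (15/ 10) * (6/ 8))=97875/ 269233664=0.00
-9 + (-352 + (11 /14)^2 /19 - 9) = -1377759 /3724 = -369.97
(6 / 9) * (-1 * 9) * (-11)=66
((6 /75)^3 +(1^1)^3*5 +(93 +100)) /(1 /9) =27843822 /15625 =1782.00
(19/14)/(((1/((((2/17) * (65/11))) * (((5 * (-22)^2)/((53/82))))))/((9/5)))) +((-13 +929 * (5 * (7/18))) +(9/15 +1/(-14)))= 2313772084/283815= 8152.40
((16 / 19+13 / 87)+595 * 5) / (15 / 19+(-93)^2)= 2459657 / 7149051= 0.34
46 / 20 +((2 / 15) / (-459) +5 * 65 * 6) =26883167 / 13770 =1952.30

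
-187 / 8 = -23.38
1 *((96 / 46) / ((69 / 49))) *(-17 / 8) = -1666 / 529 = -3.15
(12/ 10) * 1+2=16/ 5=3.20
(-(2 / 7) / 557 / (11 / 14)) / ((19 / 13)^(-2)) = -1444 / 1035463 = -0.00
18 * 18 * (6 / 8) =243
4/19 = 0.21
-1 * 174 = -174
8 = 8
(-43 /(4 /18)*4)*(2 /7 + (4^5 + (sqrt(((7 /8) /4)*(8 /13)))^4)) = -7503164901 /9464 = -792811.17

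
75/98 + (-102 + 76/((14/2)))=-90.38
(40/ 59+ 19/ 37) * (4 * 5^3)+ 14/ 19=24740062/ 41477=596.48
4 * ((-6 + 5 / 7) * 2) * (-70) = 2960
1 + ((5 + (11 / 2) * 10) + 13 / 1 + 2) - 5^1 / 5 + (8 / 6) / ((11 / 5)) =2495 / 33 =75.61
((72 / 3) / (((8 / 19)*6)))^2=361 / 4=90.25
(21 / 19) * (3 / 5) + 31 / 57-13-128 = -39841 / 285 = -139.79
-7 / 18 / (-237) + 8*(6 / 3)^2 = 136519 / 4266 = 32.00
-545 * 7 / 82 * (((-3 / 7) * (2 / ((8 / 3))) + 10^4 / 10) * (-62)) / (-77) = -472907945 / 12628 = -37449.16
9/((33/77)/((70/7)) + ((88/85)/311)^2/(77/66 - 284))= 16602309567550/79058544711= 210.00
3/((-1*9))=-1/3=-0.33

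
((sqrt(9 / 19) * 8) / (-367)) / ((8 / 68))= -204 * sqrt(19) / 6973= -0.13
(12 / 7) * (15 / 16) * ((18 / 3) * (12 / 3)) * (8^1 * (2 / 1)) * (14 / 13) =8640 / 13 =664.62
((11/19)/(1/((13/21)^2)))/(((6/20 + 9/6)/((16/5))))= 29744/75411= 0.39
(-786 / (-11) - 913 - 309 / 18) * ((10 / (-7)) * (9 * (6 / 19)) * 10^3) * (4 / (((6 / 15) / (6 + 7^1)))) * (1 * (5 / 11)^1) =3315487500000 / 16093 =206020474.74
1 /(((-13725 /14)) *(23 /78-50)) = 364 /17737275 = 0.00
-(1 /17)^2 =-1 /289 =-0.00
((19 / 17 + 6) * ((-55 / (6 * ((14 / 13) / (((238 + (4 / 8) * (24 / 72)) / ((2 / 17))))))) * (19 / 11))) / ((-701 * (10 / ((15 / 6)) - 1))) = 100.74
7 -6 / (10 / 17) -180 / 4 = -241 / 5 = -48.20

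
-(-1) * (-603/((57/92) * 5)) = -194.65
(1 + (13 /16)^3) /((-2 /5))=-31465 /8192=-3.84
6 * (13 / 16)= 39 / 8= 4.88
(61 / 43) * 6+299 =13223 / 43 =307.51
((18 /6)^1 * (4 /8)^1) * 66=99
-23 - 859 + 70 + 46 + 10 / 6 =-2293 / 3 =-764.33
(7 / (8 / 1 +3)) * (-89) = -56.64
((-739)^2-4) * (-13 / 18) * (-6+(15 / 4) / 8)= 2181623.64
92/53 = 1.74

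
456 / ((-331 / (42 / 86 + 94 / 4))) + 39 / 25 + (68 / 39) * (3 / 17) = -144228869 / 4625725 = -31.18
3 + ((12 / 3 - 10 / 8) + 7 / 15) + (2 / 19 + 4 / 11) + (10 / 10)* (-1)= 71297 / 12540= 5.69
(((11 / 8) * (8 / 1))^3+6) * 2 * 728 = 1946672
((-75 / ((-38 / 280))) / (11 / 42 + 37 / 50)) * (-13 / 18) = -1990625 / 4997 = -398.36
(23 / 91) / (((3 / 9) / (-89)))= -6141 / 91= -67.48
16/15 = 1.07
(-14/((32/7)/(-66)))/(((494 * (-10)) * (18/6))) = -0.01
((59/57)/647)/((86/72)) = 708/528599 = 0.00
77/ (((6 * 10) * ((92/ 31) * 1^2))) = 2387/ 5520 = 0.43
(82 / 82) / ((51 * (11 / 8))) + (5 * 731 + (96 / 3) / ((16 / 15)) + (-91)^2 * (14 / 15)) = 10672041 / 935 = 11413.95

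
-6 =-6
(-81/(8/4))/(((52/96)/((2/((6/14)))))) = -4536/13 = -348.92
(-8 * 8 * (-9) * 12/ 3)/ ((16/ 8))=1152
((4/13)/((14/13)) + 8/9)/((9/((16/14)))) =592/3969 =0.15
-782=-782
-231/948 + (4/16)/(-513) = -9895/40527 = -0.24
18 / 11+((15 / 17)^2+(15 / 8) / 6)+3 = 291319 / 50864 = 5.73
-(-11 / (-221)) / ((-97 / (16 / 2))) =88 / 21437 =0.00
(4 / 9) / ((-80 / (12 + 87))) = -11 / 20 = -0.55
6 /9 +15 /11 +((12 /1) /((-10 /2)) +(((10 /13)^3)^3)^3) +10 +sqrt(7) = sqrt(7) +1895100401802349814312560867897913 /196767993264561182732267176339305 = 12.28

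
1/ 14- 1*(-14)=197/ 14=14.07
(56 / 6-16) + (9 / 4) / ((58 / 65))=-2885 / 696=-4.15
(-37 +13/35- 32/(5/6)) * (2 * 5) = -5252/7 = -750.29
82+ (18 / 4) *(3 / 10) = 1667 / 20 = 83.35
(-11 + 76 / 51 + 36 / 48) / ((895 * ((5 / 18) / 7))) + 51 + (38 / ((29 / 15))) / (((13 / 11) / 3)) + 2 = 5887902971 / 57360550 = 102.65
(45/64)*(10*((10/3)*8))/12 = 125/8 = 15.62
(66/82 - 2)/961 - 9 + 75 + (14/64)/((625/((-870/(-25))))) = 130044845209/1970050000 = 66.01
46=46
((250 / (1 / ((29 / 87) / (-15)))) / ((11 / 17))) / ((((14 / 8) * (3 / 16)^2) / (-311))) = 270694400 / 6237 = 43401.38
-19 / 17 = -1.12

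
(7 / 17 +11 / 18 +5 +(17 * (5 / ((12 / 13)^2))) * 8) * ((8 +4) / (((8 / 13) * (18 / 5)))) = 666380 / 153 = 4355.42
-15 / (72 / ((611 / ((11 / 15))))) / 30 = -3055 / 528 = -5.79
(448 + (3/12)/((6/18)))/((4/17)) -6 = 1901.19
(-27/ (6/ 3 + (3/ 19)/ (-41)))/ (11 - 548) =7011/ 278345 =0.03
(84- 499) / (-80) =5.19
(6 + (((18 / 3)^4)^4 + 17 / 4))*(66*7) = 2606705554498815 / 2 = 1303352777249407.50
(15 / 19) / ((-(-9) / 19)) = 5 / 3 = 1.67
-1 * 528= -528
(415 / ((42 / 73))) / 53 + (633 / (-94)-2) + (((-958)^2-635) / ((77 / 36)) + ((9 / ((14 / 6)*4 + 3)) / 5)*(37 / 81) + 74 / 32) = 6579668137079 / 15344560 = 428794.84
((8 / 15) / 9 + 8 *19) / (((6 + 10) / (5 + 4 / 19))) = 14113 / 285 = 49.52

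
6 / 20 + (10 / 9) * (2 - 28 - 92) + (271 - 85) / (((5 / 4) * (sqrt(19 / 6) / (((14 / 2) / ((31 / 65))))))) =-11773 / 90 + 2184 * sqrt(114) / 19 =1096.49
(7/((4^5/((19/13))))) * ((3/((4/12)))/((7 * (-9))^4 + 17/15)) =17955/3145551478784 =0.00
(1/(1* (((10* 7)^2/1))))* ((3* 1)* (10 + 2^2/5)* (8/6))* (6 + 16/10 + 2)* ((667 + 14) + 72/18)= 355104/6125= 57.98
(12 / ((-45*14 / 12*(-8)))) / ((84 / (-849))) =-283 / 980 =-0.29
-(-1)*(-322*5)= -1610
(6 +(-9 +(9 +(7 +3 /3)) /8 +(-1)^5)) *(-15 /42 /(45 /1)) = 5 /336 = 0.01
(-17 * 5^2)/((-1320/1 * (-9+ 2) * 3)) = -85/5544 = -0.02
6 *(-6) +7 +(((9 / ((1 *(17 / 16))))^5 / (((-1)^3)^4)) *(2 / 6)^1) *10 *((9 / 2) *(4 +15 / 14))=32970708218309 / 9938999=3317306.72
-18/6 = -3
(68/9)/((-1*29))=-68/261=-0.26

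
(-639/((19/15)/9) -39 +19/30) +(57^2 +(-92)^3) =-444610049/570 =-780017.63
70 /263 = 0.27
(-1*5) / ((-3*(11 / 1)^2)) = 5 / 363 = 0.01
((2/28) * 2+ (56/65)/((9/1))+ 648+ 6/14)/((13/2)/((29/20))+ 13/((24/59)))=616259744/34620495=17.80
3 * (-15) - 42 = -87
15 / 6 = 5 / 2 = 2.50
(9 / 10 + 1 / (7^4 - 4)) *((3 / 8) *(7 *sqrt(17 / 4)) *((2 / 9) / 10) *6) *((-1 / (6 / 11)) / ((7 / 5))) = -237413 *sqrt(17) / 1150560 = -0.85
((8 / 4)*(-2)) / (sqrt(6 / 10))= -4*sqrt(15) / 3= -5.16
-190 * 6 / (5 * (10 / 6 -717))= 342 / 1073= 0.32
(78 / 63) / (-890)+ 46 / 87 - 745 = -744.47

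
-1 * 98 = -98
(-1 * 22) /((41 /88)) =-47.22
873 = 873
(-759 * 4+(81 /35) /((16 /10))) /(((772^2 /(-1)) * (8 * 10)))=33987 /534001664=0.00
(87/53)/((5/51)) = 16.74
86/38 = 43/19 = 2.26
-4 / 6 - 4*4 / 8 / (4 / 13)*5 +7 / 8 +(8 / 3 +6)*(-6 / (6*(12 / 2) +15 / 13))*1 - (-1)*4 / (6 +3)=-385397 / 11592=-33.25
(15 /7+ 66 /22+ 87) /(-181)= -645 /1267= -0.51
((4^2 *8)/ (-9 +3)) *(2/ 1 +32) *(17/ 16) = -2312/ 3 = -770.67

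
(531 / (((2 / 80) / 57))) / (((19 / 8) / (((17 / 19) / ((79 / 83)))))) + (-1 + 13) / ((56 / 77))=1438592253 / 3002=479211.28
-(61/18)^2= -3721/324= -11.48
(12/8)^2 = 2.25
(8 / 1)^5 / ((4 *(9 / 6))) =16384 / 3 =5461.33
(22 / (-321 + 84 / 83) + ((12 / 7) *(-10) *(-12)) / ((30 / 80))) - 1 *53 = 92120389 / 185913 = 495.50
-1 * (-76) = 76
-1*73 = -73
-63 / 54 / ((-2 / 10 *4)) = 35 / 24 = 1.46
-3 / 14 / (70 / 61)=-0.19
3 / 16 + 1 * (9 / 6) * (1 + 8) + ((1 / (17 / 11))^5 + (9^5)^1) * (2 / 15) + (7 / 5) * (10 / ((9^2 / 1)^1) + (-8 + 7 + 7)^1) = 14528738151739 / 1840134672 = 7895.48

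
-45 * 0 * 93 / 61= 0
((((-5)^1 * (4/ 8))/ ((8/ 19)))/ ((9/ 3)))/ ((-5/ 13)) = 247/ 48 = 5.15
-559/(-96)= 5.82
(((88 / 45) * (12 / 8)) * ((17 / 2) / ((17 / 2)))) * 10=88 / 3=29.33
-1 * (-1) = 1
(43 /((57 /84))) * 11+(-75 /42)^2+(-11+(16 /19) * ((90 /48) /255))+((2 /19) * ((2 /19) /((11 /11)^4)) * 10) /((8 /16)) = 829329413 /1202852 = 689.47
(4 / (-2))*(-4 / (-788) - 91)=35852 / 197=181.99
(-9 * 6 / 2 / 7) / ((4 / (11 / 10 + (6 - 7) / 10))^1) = -27 / 28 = -0.96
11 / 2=5.50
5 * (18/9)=10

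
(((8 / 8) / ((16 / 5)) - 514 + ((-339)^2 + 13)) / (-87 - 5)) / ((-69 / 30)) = 9153625 / 16928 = 540.74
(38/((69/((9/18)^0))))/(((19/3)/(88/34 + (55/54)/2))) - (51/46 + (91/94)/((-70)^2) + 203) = -141597262841/694650600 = -203.84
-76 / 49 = -1.55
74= 74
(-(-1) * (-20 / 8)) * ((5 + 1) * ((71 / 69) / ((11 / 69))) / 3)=-355 / 11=-32.27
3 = 3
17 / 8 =2.12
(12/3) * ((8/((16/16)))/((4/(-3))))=-24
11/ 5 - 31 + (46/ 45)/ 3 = -3842/ 135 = -28.46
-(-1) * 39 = 39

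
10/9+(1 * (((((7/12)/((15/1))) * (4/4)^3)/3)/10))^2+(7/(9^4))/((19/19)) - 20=-4956919559/262440000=-18.89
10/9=1.11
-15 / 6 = -5 / 2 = -2.50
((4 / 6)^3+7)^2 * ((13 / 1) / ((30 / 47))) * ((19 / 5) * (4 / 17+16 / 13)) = 69312874 / 11475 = 6040.34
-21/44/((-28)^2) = -3/4928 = -0.00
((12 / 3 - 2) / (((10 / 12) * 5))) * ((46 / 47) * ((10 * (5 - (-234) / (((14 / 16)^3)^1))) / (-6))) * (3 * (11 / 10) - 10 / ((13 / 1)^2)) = -61233495332 / 68111225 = -899.02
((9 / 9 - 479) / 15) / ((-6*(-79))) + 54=53.93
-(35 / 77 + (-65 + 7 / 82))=58143 / 902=64.46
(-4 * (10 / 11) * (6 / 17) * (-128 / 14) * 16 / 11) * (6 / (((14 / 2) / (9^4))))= 9674588160 / 100793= 95984.72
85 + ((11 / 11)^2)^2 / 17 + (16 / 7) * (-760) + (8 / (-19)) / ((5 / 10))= -3737266 / 2261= -1652.93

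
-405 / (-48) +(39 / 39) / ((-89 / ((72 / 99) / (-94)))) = 6211819 / 736208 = 8.44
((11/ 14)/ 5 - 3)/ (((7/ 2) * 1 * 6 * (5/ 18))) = -597/ 1225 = -0.49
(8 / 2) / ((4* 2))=1 / 2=0.50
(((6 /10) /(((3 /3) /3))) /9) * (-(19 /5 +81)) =-424 /25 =-16.96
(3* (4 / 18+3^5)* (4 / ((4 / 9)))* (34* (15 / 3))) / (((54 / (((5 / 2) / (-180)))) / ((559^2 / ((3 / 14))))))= -406992440855 / 972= -418716502.94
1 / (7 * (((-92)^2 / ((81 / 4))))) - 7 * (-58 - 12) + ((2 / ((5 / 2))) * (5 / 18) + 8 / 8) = 1047742361 / 2132928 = 491.22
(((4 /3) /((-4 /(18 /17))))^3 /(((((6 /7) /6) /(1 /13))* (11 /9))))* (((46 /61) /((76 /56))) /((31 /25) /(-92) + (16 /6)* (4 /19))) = -0.02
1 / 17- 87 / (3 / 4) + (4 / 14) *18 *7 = -1359 / 17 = -79.94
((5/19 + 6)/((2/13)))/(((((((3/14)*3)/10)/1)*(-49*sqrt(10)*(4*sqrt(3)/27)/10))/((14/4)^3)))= -379015*sqrt(30)/304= -6828.79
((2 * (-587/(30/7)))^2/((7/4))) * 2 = 19295864/225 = 85759.40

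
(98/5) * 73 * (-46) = -65816.80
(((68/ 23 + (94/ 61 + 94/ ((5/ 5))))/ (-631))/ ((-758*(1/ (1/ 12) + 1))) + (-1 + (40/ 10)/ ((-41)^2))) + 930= 6811678468534359/ 7332250705091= 929.00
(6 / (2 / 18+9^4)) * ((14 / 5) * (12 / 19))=4536 / 2804875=0.00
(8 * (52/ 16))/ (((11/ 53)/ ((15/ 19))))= 20670/ 209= 98.90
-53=-53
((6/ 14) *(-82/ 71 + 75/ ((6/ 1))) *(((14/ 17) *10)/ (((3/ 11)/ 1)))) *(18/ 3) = 1063260/ 1207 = 880.91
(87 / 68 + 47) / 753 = 3283 / 51204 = 0.06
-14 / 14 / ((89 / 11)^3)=-1331 / 704969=-0.00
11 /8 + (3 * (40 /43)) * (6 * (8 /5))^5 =48922657481 /215000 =227547.24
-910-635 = -1545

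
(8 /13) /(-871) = -8 /11323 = -0.00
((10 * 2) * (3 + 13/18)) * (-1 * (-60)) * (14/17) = 3678.43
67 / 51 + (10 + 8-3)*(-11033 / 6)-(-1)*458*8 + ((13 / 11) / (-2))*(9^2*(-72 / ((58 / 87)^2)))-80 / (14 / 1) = -126991259 / 7854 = -16168.99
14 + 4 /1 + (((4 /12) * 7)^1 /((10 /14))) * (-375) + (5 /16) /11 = -212427 /176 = -1206.97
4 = 4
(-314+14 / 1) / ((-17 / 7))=2100 / 17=123.53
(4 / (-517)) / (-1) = 4 / 517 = 0.01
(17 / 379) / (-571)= -17 / 216409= -0.00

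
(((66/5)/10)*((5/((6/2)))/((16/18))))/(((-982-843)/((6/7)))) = -297/255500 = -0.00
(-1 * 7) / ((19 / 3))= -21 / 19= -1.11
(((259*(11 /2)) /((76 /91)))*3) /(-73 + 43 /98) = -2931621 /41572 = -70.52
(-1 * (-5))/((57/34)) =170/57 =2.98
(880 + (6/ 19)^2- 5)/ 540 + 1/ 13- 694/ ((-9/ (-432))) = -33310.30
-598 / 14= -299 / 7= -42.71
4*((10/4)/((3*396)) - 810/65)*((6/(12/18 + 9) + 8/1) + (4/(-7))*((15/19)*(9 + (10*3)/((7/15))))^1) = 6682868155/5486481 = 1218.06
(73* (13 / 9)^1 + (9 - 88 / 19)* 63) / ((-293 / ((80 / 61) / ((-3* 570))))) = 520736 / 522624393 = 0.00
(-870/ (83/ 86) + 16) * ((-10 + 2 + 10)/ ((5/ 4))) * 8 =-4703488/ 415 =-11333.71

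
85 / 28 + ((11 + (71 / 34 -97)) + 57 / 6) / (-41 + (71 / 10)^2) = -4.87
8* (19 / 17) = 152 / 17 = 8.94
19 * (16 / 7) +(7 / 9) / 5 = 13729 / 315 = 43.58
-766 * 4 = -3064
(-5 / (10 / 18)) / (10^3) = -9 / 1000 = -0.01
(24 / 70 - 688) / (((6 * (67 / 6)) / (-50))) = 240680 / 469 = 513.18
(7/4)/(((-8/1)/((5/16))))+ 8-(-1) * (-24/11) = 32383/5632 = 5.75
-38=-38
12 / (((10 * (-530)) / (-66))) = 198 / 1325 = 0.15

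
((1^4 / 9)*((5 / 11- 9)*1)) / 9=-94 / 891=-0.11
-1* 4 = -4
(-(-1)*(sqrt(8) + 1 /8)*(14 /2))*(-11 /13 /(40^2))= -77*sqrt(2) /10400-77 /166400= -0.01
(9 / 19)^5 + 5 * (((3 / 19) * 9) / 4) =17829531 / 9904396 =1.80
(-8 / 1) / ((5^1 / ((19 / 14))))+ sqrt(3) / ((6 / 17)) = -76 / 35+ 17*sqrt(3) / 6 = 2.74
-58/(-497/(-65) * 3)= -3770/1491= -2.53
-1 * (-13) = 13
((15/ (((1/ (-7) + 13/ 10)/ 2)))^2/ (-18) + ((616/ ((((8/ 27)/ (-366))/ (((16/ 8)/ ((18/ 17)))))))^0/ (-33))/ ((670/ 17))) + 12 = -25.34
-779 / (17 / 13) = -10127 / 17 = -595.71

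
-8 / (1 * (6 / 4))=-16 / 3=-5.33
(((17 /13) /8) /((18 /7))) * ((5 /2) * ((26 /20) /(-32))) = -119 /18432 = -0.01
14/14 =1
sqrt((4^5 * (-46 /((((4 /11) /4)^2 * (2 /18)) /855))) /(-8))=1584 * sqrt(2185)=74042.47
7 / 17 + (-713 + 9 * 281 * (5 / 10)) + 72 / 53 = 996993 / 1802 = 553.27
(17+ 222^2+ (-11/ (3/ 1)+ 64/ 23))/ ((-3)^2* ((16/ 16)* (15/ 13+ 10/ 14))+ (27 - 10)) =309555428/ 212313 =1458.01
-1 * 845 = -845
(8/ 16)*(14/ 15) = 7/ 15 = 0.47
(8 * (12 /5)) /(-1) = -96 /5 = -19.20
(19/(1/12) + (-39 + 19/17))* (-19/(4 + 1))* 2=-122816/85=-1444.89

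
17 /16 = 1.06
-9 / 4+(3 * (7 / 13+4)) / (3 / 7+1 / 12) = 54441 / 2236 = 24.35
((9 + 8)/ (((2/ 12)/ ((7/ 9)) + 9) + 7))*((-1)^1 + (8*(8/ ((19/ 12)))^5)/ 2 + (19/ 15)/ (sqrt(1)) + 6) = 116490616504108/ 8431117095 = 13816.75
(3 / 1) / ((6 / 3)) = 3 / 2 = 1.50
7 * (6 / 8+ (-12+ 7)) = -119 / 4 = -29.75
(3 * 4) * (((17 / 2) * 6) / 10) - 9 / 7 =2097 / 35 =59.91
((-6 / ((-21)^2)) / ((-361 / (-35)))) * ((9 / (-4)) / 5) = 3 / 5054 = 0.00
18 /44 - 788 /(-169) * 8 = 140209 /3718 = 37.71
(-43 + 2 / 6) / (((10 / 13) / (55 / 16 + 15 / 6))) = -988 / 3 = -329.33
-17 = -17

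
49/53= 0.92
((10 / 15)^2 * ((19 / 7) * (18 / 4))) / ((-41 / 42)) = -228 / 41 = -5.56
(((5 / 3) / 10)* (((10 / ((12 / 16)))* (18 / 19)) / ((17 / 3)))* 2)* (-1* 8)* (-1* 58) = 111360 / 323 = 344.77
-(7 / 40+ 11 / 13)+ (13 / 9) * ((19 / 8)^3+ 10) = 1090711 / 33280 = 32.77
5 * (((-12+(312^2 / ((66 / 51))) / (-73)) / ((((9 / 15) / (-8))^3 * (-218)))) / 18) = -3148.46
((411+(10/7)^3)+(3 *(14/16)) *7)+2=1191693/2744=434.29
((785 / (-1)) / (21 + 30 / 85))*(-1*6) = 26690 / 121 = 220.58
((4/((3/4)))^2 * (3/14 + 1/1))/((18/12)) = 4352/189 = 23.03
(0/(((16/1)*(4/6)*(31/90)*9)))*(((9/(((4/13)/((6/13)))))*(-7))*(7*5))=0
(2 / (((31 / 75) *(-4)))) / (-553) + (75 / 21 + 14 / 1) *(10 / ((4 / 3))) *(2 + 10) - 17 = 53638073 / 34286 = 1564.43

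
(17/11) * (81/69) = 459/253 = 1.81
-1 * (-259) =259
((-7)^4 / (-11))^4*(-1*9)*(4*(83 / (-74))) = 49649998270983894 / 541717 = 91653018589.01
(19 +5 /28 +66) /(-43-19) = -2385 /1736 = -1.37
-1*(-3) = 3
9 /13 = 0.69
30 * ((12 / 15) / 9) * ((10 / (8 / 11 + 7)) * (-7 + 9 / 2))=-440 / 51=-8.63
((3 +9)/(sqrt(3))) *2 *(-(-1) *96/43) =768 *sqrt(3)/43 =30.94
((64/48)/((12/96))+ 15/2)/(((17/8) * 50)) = 218/1275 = 0.17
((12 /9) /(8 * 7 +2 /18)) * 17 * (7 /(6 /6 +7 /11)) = 1.73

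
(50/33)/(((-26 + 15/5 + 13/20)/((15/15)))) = -1000/14751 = -0.07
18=18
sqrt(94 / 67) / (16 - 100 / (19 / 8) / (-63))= 1197 * sqrt(6298) / 1336784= 0.07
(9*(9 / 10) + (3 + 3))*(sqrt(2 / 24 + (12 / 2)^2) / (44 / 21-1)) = 77.33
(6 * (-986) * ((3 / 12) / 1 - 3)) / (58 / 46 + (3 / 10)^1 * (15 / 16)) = 11973984 / 1135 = 10549.77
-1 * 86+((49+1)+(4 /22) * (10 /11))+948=110372 /121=912.17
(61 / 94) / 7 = 61 / 658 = 0.09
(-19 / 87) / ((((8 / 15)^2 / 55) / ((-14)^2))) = -3840375 / 464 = -8276.67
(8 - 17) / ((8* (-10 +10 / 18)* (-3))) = -27 / 680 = -0.04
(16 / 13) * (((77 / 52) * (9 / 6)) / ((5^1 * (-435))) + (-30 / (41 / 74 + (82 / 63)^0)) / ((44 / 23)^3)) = -553631549 / 163080775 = -3.39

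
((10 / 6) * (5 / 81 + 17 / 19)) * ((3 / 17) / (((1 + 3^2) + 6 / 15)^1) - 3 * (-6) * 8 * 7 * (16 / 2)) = 230115920 / 17901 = 12854.92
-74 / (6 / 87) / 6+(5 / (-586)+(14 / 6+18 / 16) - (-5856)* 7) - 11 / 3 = 286996663 / 7032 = 40812.95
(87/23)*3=261/23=11.35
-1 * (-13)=13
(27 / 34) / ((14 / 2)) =27 / 238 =0.11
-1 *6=-6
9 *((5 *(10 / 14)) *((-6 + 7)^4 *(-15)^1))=-3375 / 7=-482.14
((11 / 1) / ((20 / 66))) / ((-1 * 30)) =-121 / 100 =-1.21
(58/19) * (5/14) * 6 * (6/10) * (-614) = -320508/133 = -2409.83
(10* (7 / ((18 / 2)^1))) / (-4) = -35 / 18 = -1.94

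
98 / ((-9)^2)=98 / 81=1.21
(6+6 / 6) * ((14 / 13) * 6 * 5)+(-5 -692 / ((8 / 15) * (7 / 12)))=-182285 / 91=-2003.13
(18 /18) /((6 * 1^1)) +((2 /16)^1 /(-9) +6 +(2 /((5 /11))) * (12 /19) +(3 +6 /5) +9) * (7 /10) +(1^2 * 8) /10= 1117807 /68400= 16.34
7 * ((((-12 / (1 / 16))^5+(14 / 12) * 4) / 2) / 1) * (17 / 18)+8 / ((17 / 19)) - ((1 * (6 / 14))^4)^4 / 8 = -105249954530930435934875049479 / 122031321051574872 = -862483120103.63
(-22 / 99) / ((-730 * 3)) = 1 / 9855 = 0.00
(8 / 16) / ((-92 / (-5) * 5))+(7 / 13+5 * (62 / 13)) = 58341 / 2392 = 24.39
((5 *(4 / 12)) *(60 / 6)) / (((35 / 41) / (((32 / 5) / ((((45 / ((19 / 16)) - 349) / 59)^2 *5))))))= 3297425984 / 3668691705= 0.90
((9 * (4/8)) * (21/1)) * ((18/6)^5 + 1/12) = 183771/8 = 22971.38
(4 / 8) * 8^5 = 16384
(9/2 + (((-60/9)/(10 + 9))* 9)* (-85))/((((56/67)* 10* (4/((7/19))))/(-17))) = -11812569/231040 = -51.13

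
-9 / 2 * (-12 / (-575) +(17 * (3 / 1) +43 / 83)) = -231.93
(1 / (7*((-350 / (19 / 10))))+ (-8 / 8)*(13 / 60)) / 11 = -7991 / 404250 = -0.02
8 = 8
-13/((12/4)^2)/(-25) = 13/225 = 0.06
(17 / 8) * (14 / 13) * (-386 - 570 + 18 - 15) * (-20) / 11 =567035 / 143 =3965.28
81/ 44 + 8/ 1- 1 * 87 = -3395/ 44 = -77.16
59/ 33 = 1.79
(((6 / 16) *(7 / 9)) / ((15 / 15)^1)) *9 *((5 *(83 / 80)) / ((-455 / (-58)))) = 7221 / 4160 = 1.74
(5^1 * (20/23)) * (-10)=-1000/23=-43.48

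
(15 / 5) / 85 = 0.04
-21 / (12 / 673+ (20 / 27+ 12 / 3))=-4.41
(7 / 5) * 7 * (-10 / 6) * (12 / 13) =-196 / 13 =-15.08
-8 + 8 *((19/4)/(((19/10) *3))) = -4/3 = -1.33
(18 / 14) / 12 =3 / 28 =0.11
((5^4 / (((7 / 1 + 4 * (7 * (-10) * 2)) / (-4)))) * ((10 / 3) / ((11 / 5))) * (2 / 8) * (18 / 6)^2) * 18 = 1687500 / 6083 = 277.41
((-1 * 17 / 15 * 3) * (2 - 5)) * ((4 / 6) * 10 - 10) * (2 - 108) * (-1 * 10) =-36040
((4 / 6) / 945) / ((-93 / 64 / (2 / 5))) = -256 / 1318275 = -0.00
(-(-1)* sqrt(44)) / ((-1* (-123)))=2* sqrt(11) / 123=0.05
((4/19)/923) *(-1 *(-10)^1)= 40/17537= 0.00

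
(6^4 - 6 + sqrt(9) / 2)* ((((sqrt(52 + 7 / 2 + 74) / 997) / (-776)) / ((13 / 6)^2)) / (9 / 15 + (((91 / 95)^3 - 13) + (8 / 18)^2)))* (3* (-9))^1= -0.01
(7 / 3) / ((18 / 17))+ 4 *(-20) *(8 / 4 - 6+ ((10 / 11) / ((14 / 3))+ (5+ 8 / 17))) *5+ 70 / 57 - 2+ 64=-806794903 / 1343034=-600.73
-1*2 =-2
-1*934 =-934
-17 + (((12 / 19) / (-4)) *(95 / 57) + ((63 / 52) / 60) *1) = -340721 / 19760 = -17.24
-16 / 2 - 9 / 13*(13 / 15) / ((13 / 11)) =-553 / 65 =-8.51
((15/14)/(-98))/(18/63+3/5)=-75/6076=-0.01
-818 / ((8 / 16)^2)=-3272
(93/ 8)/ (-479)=-93/ 3832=-0.02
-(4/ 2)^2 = -4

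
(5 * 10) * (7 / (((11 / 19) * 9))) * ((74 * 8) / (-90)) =-393680 / 891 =-441.84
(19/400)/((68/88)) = 209/3400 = 0.06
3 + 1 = 4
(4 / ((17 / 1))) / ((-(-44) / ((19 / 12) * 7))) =133 / 2244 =0.06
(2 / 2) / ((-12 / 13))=-13 / 12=-1.08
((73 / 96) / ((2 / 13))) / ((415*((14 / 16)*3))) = 949 / 209160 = 0.00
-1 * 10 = -10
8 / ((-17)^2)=0.03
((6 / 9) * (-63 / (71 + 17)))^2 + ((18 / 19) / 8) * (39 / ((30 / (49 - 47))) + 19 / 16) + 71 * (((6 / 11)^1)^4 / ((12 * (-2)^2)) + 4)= 25352766067 / 89017280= 284.81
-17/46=-0.37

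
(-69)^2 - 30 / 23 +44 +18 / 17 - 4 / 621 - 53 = 4751.75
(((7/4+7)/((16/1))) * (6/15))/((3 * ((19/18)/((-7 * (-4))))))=147/76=1.93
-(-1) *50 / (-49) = -50 / 49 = -1.02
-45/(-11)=45/11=4.09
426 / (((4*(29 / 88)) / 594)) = 191964.41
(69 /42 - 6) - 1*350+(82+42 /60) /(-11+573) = -13934621 /39340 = -354.21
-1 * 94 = -94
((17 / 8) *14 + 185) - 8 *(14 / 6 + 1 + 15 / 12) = 2137 / 12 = 178.08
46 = 46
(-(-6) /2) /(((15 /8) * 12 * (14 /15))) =0.14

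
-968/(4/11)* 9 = -23958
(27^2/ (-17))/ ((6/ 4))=-486/ 17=-28.59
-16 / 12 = -4 / 3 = -1.33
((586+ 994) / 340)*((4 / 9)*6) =632 / 51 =12.39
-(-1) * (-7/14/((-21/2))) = 1/21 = 0.05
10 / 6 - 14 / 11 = 13 / 33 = 0.39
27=27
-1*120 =-120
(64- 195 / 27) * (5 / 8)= 2555 / 72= 35.49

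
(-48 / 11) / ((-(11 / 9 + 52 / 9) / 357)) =2448 / 11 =222.55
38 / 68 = 0.56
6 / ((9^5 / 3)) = 2 / 6561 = 0.00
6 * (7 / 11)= 42 / 11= 3.82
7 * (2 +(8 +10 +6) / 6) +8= 50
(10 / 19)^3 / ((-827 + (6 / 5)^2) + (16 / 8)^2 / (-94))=-1175000 / 6653799297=-0.00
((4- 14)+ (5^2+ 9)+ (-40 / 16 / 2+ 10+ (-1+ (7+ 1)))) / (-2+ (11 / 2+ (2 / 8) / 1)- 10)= -159 / 25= -6.36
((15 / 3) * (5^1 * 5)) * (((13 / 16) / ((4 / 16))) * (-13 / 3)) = -21125 / 12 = -1760.42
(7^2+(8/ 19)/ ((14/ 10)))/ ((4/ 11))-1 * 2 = 71063/ 532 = 133.58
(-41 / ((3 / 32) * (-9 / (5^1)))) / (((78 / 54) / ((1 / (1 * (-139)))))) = -6560 / 5421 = -1.21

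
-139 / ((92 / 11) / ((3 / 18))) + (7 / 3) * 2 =1.90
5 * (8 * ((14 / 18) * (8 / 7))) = 320 / 9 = 35.56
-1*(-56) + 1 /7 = 393 /7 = 56.14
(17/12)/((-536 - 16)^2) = 17/3656448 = 0.00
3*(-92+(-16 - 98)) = -618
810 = 810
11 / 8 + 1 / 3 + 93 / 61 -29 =-37723 / 1464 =-25.77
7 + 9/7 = 58/7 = 8.29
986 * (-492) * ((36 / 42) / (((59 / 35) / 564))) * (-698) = 5729250337920 / 59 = 97105937930.85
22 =22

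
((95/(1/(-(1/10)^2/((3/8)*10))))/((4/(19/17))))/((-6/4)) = 361/7650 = 0.05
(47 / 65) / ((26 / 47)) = 2209 / 1690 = 1.31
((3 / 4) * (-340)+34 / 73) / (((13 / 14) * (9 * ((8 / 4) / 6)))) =-260134 / 2847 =-91.37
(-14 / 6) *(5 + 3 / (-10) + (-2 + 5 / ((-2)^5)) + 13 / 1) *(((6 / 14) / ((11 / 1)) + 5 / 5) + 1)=-130153 / 1760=-73.95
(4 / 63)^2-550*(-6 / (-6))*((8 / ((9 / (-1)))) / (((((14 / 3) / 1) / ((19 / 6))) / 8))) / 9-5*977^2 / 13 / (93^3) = 294.43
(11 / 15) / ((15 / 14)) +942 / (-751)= -96296 / 168975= -0.57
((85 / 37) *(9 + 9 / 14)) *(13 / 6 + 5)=164475 / 1036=158.76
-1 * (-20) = 20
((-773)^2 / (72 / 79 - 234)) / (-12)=47204791 / 220968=213.63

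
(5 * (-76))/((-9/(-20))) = -7600/9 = -844.44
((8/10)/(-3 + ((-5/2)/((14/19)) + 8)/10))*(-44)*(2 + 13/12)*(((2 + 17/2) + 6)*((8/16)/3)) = 250712/2133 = 117.54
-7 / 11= -0.64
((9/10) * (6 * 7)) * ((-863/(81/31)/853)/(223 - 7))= -187271/2763720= -0.07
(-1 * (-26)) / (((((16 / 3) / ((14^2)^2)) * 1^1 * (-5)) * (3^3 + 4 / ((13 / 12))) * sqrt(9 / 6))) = -115934 * sqrt(6) / 285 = -996.42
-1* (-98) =98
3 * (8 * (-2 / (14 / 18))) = -432 / 7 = -61.71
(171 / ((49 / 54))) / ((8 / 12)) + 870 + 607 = 86224 / 49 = 1759.67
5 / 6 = 0.83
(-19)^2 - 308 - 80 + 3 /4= -105 /4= -26.25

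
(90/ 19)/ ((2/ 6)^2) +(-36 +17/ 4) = 827/ 76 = 10.88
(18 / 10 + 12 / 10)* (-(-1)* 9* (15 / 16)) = 405 / 16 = 25.31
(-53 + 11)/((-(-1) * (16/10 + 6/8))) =-17.87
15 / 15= 1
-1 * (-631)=631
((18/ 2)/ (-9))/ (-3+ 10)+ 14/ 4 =47/ 14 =3.36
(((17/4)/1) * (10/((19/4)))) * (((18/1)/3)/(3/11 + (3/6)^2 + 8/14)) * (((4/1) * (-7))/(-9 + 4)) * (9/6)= 2638944/6403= 412.14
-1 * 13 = -13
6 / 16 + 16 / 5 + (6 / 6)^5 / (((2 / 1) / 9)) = 323 / 40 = 8.08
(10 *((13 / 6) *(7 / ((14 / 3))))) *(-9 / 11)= -585 / 22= -26.59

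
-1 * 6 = -6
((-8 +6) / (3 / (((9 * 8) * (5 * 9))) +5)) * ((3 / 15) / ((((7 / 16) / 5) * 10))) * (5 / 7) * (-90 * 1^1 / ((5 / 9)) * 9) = 25194240 / 264649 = 95.20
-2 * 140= -280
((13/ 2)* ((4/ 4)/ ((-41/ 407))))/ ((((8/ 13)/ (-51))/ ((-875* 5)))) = -15347206875/ 656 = -23395132.43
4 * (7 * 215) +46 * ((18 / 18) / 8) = 24103 / 4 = 6025.75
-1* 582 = -582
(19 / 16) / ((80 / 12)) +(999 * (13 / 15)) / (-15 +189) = 47829 / 9280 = 5.15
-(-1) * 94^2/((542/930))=4108740/271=15161.40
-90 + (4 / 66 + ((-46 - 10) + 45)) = -3331 / 33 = -100.94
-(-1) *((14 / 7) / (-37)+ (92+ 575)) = 666.95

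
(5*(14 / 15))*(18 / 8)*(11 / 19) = 231 / 38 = 6.08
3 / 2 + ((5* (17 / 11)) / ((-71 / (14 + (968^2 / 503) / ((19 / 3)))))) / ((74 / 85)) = -20448179863 / 552337258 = -37.02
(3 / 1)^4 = 81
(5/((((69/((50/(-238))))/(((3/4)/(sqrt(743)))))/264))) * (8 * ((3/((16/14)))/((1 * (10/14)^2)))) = -48510 * sqrt(743)/290513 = -4.55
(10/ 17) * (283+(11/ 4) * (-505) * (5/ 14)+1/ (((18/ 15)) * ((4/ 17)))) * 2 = -87965/ 357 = -246.40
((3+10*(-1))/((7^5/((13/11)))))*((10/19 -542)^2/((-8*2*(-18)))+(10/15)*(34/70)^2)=-52681540262/105116440275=-0.50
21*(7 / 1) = 147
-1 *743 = -743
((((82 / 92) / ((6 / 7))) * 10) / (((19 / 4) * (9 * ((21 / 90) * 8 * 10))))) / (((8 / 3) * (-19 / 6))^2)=1845 / 10096448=0.00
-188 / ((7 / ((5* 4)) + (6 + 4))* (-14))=1880 / 1449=1.30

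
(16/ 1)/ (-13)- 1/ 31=-1.26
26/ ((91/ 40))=80/ 7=11.43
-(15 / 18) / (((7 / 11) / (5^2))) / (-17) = 1.93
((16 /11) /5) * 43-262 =-13722 /55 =-249.49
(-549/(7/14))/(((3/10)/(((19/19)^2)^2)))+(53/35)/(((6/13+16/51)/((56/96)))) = -37613087/10280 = -3658.86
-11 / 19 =-0.58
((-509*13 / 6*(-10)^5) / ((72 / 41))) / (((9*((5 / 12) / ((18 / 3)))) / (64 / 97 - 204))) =-53510620280000 / 2619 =-20431699228.71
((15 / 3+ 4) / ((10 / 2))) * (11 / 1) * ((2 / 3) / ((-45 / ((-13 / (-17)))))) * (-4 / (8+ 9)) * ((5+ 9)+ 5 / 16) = 32747 / 43350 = 0.76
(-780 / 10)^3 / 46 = -237276 / 23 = -10316.35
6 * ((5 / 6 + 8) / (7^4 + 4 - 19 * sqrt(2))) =1007 * sqrt(2) / 5783303 + 127465 / 5783303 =0.02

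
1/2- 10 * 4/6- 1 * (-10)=23/6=3.83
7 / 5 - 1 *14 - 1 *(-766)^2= -2933843 / 5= -586768.60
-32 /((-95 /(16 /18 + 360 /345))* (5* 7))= 0.02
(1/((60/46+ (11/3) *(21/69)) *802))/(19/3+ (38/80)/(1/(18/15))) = 10350/138688657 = 0.00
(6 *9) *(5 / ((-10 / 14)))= -378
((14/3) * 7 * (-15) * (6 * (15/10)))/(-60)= 147/2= 73.50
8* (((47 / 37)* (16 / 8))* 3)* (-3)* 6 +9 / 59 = -2395539 / 2183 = -1097.36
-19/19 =-1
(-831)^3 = -573856191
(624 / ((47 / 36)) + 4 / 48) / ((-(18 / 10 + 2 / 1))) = -1348075 / 10716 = -125.80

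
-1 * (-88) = 88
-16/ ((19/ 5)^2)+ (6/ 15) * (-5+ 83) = 54316/ 1805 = 30.09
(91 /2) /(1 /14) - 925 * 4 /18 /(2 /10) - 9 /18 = -7043 /18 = -391.28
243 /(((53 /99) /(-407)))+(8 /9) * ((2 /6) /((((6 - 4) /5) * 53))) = -264362353 /1431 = -184739.59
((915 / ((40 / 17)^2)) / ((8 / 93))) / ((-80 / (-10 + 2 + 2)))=14755473 / 102400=144.10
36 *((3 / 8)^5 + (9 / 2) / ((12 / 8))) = 886923 / 8192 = 108.27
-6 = -6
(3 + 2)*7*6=210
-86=-86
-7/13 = -0.54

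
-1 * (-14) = 14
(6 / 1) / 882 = 1 / 147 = 0.01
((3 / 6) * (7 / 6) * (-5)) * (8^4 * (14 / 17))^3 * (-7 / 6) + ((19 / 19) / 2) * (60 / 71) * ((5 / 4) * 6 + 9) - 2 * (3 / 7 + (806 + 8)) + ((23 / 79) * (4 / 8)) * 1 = 453475176600452398265 / 3472184142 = 130602283189.75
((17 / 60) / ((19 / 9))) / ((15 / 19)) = 17 / 100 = 0.17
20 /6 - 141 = -413 /3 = -137.67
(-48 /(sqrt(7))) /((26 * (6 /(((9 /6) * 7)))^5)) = -7203 * sqrt(7) /1664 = -11.45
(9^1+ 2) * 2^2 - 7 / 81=3557 / 81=43.91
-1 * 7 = -7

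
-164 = -164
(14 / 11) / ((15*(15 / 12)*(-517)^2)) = 0.00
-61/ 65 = -0.94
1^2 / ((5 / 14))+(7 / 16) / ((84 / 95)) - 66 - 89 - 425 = -576.71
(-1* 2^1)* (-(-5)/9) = -10/9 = -1.11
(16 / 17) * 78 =1248 / 17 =73.41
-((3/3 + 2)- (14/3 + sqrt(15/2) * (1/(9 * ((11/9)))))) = sqrt(30)/22 + 5/3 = 1.92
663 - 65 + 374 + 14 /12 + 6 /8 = 11687 /12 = 973.92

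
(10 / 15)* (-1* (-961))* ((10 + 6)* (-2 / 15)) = -61504 / 45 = -1366.76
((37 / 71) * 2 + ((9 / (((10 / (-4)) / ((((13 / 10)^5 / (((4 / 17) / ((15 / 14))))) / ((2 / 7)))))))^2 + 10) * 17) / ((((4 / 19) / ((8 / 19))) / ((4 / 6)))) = 11688026406645225661 / 11360000000000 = 1028875.56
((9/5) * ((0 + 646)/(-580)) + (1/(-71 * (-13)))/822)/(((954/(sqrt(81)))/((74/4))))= -20401401251/58306556100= -0.35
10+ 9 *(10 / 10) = 19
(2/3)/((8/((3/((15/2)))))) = 1/30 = 0.03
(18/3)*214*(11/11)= 1284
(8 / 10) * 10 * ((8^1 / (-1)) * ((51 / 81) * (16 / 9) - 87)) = 1335616 / 243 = 5496.36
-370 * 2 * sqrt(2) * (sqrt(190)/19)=-1480 * sqrt(95)/19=-759.22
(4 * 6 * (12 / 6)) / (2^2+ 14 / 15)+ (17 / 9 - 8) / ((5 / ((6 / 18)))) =9313 / 999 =9.32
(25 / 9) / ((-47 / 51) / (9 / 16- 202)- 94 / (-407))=50681675 / 4297398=11.79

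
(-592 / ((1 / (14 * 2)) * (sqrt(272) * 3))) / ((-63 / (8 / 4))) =1184 * sqrt(17) / 459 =10.64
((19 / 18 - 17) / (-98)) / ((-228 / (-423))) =1927 / 6384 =0.30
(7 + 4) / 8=11 / 8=1.38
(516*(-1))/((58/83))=-21414/29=-738.41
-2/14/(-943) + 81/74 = 534755/488474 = 1.09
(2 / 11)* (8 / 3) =0.48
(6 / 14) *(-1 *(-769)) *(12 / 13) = 27684 / 91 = 304.22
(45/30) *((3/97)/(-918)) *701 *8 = -1402/4947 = -0.28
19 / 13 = 1.46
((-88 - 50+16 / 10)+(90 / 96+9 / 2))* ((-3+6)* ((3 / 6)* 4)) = -31431 / 40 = -785.78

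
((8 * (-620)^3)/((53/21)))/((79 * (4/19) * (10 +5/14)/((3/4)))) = -3289245.55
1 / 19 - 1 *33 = -626 / 19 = -32.95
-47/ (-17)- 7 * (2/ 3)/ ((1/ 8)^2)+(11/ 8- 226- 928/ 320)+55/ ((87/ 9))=-517.74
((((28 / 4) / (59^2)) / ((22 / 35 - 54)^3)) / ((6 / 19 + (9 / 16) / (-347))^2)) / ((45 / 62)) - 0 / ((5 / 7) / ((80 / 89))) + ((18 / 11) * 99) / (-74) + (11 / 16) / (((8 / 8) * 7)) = -30366657928124536389134555 / 14522725832916115334410128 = -2.09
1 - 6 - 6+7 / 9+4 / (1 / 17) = 520 / 9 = 57.78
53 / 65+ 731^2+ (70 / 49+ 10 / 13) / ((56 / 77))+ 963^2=665088896 / 455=1461733.84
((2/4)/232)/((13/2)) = 0.00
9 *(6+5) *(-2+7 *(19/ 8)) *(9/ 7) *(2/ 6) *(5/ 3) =1034.20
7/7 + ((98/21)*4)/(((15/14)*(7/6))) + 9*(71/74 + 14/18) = 35041/1110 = 31.57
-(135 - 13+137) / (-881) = 259 / 881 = 0.29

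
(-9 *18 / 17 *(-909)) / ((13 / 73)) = 10749834 / 221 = 48641.78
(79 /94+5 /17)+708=1133197 /1598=709.13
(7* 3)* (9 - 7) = 42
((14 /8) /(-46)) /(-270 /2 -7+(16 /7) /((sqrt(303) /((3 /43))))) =2107 * sqrt(303) /2121919443254+4547898397 /16975355546032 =0.00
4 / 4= 1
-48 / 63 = -16 / 21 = -0.76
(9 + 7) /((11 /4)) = 5.82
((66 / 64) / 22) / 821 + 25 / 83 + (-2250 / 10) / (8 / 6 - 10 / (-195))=-707373351 / 4361152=-162.20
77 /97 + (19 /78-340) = -2564591 /7566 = -338.96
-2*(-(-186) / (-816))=31 / 68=0.46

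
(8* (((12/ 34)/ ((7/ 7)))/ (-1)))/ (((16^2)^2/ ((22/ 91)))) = -33/ 3168256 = -0.00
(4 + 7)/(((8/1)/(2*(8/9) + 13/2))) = 1639/144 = 11.38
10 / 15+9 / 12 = 17 / 12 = 1.42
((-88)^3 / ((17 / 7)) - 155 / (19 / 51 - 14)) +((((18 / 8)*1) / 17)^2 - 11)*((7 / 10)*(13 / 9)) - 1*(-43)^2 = -16338950929847 / 57846240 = -282454.85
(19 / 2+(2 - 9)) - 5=-5 / 2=-2.50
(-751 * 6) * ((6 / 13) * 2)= -54072 / 13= -4159.38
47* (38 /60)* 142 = 63403 /15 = 4226.87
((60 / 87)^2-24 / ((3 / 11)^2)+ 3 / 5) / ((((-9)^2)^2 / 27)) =-4056871 / 3065445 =-1.32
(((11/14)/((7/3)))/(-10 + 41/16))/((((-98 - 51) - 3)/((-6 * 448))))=-12672/15827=-0.80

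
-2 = -2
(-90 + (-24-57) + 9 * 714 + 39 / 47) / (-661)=-9.46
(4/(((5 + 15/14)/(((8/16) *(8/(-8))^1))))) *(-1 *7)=196/85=2.31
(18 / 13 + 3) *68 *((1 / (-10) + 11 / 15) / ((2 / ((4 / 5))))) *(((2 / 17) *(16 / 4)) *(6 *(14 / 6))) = 161728 / 325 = 497.62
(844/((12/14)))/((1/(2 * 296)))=1748768/3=582922.67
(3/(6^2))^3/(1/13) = 13/1728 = 0.01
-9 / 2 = -4.50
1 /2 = 0.50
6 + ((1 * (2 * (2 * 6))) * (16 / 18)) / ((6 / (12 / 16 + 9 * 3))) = 314 / 3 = 104.67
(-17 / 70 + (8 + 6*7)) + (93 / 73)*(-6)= 215199 / 5110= 42.11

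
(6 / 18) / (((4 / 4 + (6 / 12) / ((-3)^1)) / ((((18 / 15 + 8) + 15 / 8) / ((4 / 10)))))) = 11.08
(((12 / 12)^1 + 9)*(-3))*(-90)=2700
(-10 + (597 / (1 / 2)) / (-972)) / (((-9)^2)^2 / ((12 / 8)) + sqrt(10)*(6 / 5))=-27285 / 10628812 + 1819*sqrt(10) / 2582801316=-0.00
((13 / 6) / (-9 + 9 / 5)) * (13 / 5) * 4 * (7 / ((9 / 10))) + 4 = -4943 / 243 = -20.34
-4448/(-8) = 556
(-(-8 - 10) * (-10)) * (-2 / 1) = 360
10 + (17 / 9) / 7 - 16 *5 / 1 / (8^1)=17 / 63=0.27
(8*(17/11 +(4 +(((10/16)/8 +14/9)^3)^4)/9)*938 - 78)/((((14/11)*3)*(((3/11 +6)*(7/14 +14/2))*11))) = 521877003210790872477039769186534157131/3261234049857104112551338403879190528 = 160.02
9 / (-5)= -9 / 5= -1.80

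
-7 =-7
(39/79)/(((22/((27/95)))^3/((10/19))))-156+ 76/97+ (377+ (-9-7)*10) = 8212281585880489/132920291441300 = 61.78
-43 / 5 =-8.60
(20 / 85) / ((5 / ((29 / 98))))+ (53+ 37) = 374908 / 4165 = 90.01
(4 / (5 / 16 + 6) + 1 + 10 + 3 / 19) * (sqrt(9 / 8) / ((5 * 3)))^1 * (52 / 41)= 294164 * sqrt(2) / 393395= 1.06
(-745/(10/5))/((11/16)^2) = -95360/121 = -788.10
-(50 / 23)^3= -125000 / 12167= -10.27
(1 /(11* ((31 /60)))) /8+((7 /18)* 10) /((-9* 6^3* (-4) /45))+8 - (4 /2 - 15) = 55801931 /2651616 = 21.04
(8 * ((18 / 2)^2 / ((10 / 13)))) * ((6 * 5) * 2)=50544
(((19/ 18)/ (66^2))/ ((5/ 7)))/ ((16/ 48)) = 133/ 130680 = 0.00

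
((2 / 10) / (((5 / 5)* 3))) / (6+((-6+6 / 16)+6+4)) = 8 / 1245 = 0.01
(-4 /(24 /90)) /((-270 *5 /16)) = 0.18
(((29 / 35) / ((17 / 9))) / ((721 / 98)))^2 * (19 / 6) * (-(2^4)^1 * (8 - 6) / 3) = -9203904 / 76650025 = -0.12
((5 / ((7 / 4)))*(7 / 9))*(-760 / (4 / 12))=-15200 / 3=-5066.67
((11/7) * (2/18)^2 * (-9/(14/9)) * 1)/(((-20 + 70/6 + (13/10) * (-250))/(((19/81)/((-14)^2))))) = 209/518616000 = 0.00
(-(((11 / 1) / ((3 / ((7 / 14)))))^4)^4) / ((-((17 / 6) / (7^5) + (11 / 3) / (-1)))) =-772277109817057309927 / 173844785642176512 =-4442.34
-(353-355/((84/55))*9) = 48691/28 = 1738.96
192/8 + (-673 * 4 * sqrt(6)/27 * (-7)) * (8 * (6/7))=24 + 43072 * sqrt(6)/9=11746.71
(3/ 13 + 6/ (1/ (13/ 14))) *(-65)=-2640/ 7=-377.14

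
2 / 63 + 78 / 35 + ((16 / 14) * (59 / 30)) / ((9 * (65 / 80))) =31544 / 12285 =2.57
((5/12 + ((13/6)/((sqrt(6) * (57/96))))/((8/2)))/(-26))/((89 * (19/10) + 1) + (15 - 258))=10 * sqrt(6)/124659 + 25/113724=0.00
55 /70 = 11 /14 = 0.79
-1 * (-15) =15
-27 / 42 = -9 / 14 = -0.64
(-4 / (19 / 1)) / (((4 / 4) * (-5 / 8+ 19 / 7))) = -224 / 2223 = -0.10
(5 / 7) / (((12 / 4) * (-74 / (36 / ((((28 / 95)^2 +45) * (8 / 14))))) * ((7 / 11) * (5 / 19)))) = -5658675 / 210778862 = -0.03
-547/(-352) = 547/352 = 1.55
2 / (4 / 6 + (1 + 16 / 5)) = 30 / 73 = 0.41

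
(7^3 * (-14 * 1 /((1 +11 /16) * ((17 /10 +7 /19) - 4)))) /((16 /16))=14598080 /9909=1473.21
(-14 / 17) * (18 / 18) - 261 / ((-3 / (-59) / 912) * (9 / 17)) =-150321630 / 17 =-8842448.82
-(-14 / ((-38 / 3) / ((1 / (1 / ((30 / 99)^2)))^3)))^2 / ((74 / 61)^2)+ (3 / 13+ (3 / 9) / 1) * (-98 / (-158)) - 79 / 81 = -58827383171834621758337587 / 94060192394041726410533547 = -0.63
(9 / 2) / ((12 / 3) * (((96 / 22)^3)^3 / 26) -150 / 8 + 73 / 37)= 20415111108678 / 400295104142509859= 0.00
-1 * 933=-933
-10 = -10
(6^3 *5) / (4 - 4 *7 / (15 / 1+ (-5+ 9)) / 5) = 12825 / 44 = 291.48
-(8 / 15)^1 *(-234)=124.80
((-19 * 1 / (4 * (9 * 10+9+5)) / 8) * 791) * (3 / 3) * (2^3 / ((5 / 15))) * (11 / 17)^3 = -60010797 / 2043808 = -29.36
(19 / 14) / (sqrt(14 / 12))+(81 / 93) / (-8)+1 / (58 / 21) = 1821 / 7192+19 * sqrt(42) / 98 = 1.51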